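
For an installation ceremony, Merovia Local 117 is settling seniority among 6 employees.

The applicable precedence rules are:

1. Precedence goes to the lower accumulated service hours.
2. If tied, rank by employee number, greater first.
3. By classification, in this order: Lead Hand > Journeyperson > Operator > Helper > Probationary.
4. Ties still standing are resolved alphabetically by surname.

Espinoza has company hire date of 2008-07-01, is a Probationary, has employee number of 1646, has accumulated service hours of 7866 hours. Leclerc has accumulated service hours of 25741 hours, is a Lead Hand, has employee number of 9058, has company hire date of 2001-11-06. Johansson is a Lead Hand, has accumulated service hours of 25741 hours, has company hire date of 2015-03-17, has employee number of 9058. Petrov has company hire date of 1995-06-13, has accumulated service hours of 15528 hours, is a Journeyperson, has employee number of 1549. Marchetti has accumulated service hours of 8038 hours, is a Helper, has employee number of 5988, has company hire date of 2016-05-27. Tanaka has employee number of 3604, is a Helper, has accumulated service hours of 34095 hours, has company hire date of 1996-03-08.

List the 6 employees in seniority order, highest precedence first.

Espinoza, Marchetti, Petrov, Johansson, Leclerc, Tanaka

By accumulated service hours (lower first): Espinoza (7866 hours); then Marchetti (8038 hours); then Petrov (15528 hours); then Johansson and Leclerc (both 25741 hours); then Tanaka (34095 hours).
Johansson and Leclerc both have employee number 9058, so the next rule applies.
Johansson and Leclerc are each Lead Hand, so the next rule applies.
Among Johansson and Leclerc, alphabetically by surname: Johansson before Leclerc.
Full order: Espinoza, Marchetti, Petrov, Johansson, Leclerc, Tanaka.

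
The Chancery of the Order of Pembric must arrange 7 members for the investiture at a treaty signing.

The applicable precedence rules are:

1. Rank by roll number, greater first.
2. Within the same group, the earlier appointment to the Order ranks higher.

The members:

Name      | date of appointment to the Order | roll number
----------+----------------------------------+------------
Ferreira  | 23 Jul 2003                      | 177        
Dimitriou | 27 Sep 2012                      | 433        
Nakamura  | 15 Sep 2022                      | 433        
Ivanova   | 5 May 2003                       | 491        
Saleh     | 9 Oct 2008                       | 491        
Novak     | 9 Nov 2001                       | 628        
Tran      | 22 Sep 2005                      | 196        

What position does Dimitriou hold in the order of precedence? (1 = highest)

4

By roll number (higher first): Novak (628); then Ivanova and Saleh (both 491); then Dimitriou and Nakamura (both 433); then Tran (196); then Ferreira (177).
Among Ivanova and Saleh, by date of appointment to the Order (earlier first): Ivanova (5 May 2003) before Saleh (9 Oct 2008).
Among Dimitriou and Nakamura, by date of appointment to the Order (earlier first): Dimitriou (27 Sep 2012) before Nakamura (15 Sep 2022).
Order: Novak, Ivanova, Saleh, Dimitriou, Nakamura, Tran, Ferreira. So position 4.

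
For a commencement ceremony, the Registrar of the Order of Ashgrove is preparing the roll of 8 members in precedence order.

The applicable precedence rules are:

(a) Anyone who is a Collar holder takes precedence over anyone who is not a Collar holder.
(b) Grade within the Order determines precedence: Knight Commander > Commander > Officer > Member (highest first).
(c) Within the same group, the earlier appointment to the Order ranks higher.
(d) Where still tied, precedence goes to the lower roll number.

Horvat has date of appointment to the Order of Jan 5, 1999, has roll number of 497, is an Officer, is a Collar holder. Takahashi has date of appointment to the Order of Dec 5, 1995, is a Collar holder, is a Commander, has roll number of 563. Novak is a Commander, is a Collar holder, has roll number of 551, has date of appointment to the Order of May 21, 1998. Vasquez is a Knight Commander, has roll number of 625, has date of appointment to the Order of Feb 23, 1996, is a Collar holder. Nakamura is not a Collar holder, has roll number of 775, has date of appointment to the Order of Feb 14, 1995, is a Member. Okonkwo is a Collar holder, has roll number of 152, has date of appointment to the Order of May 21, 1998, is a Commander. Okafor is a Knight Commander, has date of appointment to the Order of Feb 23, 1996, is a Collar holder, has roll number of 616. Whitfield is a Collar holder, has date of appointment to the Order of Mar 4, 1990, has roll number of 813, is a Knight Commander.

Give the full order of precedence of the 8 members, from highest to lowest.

Whitfield, Okafor, Vasquez, Takahashi, Okonkwo, Novak, Horvat, Nakamura

By the first rule: Whitfield, Okafor, Vasquez, Takahashi, Okonkwo, Novak and Horvat (each a Collar holder); then Nakamura (not a Collar holder).
Among Whitfield, Okafor, Vasquez, Takahashi, Okonkwo, Novak and Horvat, by grade within the Order: Whitfield, Okafor and Vasquez (Knight Commander) before Takahashi, Okonkwo and Novak (Commander) before Horvat (Officer).
Among Whitfield, Okafor and Vasquez, by date of appointment to the Order (earlier first): Whitfield (Mar 4, 1990) before Okafor and Vasquez (Feb 23, 1996).
Among Okafor and Vasquez, by roll number (lower first): Okafor (616) before Vasquez (625).
Among Takahashi, Okonkwo and Novak, by date of appointment to the Order (earlier first): Takahashi (Dec 5, 1995) before Okonkwo and Novak (May 21, 1998).
Among Okonkwo and Novak, by roll number (lower first): Okonkwo (152) before Novak (551).
Full order: Whitfield, Okafor, Vasquez, Takahashi, Okonkwo, Novak, Horvat, Nakamura.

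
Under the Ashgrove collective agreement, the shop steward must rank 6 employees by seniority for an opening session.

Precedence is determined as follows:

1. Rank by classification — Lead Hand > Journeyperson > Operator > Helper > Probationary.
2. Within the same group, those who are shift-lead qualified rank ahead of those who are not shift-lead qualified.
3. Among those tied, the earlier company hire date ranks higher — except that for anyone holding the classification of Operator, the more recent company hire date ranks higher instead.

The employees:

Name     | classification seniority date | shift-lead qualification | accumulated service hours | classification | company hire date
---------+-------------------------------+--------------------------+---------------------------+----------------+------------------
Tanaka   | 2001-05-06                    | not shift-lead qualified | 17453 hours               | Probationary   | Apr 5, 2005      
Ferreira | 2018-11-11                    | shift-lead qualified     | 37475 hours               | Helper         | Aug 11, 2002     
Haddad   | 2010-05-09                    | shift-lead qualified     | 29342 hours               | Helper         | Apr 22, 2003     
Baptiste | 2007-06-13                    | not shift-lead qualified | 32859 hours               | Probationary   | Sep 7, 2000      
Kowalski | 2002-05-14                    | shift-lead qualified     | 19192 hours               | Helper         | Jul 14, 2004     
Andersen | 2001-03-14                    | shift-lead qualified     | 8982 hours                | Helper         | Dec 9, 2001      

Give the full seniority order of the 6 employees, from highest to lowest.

Andersen, Ferreira, Haddad, Kowalski, Baptiste, Tanaka

By classification: Andersen, Ferreira, Haddad and Kowalski (Helper); then Baptiste and Tanaka (Probationary).
Andersen, Ferreira, Haddad and Kowalski are each shift-lead qualified, so the next rule applies.
Among Andersen, Ferreira, Haddad and Kowalski, by company hire date (earlier first): Andersen (Dec 9, 2001) before Ferreira (Aug 11, 2002) before Haddad (Apr 22, 2003) before Kowalski (Jul 14, 2004).
Baptiste and Tanaka are each not shift-lead qualified, so the next rule applies.
Among Baptiste and Tanaka, by company hire date (earlier first): Baptiste (Sep 7, 2000) before Tanaka (Apr 5, 2005).
Full order: Andersen, Ferreira, Haddad, Kowalski, Baptiste, Tanaka.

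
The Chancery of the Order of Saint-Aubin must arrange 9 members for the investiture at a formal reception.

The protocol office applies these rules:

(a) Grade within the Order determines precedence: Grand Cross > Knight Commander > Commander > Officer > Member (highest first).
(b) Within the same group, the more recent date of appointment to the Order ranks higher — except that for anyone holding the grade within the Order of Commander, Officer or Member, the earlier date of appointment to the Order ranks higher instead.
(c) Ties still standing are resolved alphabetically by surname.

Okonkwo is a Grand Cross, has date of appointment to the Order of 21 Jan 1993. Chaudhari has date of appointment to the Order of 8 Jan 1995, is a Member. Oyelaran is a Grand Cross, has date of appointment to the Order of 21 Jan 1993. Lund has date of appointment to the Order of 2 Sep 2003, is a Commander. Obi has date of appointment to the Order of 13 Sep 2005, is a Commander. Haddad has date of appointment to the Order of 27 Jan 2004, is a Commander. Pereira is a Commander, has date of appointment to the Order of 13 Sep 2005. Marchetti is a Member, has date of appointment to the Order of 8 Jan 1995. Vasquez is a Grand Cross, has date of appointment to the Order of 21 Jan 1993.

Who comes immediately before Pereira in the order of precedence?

Obi

By grade within the Order: Okonkwo, Oyelaran and Vasquez (Grand Cross); then Lund, Haddad, Obi and Pereira (Commander); then Chaudhari and Marchetti (Member).
Okonkwo, Oyelaran and Vasquez all have date of appointment to the Order 21 Jan 1993, so the next rule applies.
Among Okonkwo, Oyelaran and Vasquez, alphabetically by surname: Okonkwo before Oyelaran before Vasquez.
Among Lund, Haddad, Obi and Pereira, by date of appointment to the Order (earlier first) (reversed rule for this group): Lund (2 Sep 2003) before Haddad (27 Jan 2004) before Obi and Pereira (13 Sep 2005).
Among Obi and Pereira, alphabetically by surname: Obi before Pereira.
Chaudhari and Marchetti both have date of appointment to the Order 8 Jan 1995, so the next rule applies.
Among Chaudhari and Marchetti, alphabetically by surname: Chaudhari before Marchetti.
Order: Okonkwo, Oyelaran, Vasquez, Lund, Haddad, Obi, Pereira, Chaudhari, Marchetti.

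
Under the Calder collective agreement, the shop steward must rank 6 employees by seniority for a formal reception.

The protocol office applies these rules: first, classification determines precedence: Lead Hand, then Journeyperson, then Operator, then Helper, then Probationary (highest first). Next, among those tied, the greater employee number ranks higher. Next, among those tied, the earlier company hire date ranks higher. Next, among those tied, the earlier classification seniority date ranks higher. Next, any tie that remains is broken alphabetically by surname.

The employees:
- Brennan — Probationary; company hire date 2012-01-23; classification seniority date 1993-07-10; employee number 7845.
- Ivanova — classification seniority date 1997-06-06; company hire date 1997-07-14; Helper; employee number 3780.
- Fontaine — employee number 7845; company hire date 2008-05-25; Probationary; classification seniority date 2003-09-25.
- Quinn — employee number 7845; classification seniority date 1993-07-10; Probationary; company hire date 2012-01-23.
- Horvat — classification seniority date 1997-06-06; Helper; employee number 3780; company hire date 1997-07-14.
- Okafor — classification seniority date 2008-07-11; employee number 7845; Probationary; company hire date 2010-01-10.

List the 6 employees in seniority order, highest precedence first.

By classification: Horvat and Ivanova (Helper); then Fontaine, Okafor, Brennan and Quinn (Probationary).
Horvat and Ivanova both have employee number 3780, so the next rule applies.
Horvat and Ivanova both have company hire date 1997-07-14, so the next rule applies.
Horvat and Ivanova both have classification seniority date 1997-06-06, so the next rule applies.
Among Horvat and Ivanova, alphabetically by surname: Horvat before Ivanova.
Fontaine, Okafor, Brennan and Quinn all have employee number 7845, so the next rule applies.
Among Fontaine, Okafor, Brennan and Quinn, by company hire date (earlier first): Fontaine (2008-05-25) before Okafor (2010-01-10) before Brennan and Quinn (2012-01-23).
Brennan and Quinn both have classification seniority date 1993-07-10, so the next rule applies.
Among Brennan and Quinn, alphabetically by surname: Brennan before Quinn.
Full order: Horvat, Ivanova, Fontaine, Okafor, Brennan, Quinn.

Horvat, Ivanova, Fontaine, Okafor, Brennan, Quinn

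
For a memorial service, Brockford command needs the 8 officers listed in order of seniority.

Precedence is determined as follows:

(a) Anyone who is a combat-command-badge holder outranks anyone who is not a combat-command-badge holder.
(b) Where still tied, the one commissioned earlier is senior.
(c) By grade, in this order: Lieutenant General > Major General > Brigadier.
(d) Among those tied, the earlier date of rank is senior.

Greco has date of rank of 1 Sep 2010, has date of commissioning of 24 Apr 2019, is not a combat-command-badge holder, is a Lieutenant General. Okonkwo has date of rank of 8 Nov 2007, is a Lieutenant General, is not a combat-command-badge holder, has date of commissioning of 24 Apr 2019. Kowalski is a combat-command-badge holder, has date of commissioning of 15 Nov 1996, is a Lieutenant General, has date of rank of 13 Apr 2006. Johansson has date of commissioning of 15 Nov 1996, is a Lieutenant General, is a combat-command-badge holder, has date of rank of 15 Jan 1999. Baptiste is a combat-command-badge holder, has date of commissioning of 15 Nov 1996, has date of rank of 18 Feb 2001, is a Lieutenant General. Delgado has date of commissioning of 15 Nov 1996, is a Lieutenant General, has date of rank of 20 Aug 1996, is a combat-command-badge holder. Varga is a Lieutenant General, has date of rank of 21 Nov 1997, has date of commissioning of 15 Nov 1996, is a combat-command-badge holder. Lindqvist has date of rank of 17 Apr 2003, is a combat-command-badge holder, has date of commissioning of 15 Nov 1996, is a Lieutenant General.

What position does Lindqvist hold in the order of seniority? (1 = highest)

By the first rule: Delgado, Varga, Johansson, Baptiste, Lindqvist and Kowalski (each a combat-command-badge holder); then Okonkwo and Greco (both not a combat-command-badge holder).
Delgado, Varga, Johansson, Baptiste, Lindqvist and Kowalski all have date of commissioning 15 Nov 1996, so the next rule applies.
Delgado, Varga, Johansson, Baptiste, Lindqvist and Kowalski are each Lieutenant General, so the next rule applies.
Among Delgado, Varga, Johansson, Baptiste, Lindqvist and Kowalski, by date of rank (earlier first): Delgado (20 Aug 1996) before Varga (21 Nov 1997) before Johansson (15 Jan 1999) before Baptiste (18 Feb 2001) before Lindqvist (17 Apr 2003) before Kowalski (13 Apr 2006).
Okonkwo and Greco both have date of commissioning 24 Apr 2019, so the next rule applies.
Okonkwo and Greco are each Lieutenant General, so the next rule applies.
Among Okonkwo and Greco, by date of rank (earlier first): Okonkwo (8 Nov 2007) before Greco (1 Sep 2010).
Order: Delgado, Varga, Johansson, Baptiste, Lindqvist, Kowalski, Okonkwo, Greco. So position 5.

5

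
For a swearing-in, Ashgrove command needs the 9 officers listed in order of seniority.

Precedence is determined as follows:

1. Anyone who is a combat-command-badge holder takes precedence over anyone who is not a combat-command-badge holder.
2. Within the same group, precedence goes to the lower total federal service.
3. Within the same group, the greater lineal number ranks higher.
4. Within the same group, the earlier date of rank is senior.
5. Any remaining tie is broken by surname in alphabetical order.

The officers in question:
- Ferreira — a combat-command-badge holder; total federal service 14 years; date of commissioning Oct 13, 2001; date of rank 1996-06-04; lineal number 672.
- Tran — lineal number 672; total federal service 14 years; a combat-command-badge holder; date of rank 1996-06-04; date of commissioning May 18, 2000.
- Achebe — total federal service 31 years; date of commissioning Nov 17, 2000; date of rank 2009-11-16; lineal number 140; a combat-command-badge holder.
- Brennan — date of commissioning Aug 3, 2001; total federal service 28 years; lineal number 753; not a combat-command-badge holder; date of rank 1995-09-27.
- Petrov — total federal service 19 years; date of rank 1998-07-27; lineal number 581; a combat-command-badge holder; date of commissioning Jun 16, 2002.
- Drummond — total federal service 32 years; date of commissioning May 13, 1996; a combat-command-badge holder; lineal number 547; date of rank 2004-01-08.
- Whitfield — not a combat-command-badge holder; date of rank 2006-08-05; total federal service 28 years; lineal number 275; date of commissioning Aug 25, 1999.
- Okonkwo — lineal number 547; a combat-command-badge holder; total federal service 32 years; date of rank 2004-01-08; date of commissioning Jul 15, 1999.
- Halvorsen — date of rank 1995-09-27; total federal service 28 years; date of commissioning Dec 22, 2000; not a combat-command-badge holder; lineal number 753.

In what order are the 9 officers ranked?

By the first rule: Ferreira, Tran, Petrov, Achebe, Drummond and Okonkwo (each a combat-command-badge holder); then Brennan, Halvorsen and Whitfield (each not a combat-command-badge holder).
Among Ferreira, Tran, Petrov, Achebe, Drummond and Okonkwo, by total federal service (lower first): Ferreira and Tran (14 years) before Petrov (19 years) before Achebe (31 years) before Drummond and Okonkwo (32 years).
Ferreira and Tran both have lineal number 672, so the next rule applies.
Ferreira and Tran both have date of rank 1996-06-04, so the next rule applies.
Among Ferreira and Tran, alphabetically by surname: Ferreira before Tran.
Drummond and Okonkwo both have lineal number 547, so the next rule applies.
Drummond and Okonkwo both have date of rank 2004-01-08, so the next rule applies.
Among Drummond and Okonkwo, alphabetically by surname: Drummond before Okonkwo.
Brennan, Halvorsen and Whitfield all have total federal service 28 years, so the next rule applies.
Among Brennan, Halvorsen and Whitfield, by lineal number (higher first): Brennan and Halvorsen (753) before Whitfield (275).
Brennan and Halvorsen both have date of rank 1995-09-27, so the next rule applies.
Among Brennan and Halvorsen, alphabetically by surname: Brennan before Halvorsen.
Full order: Ferreira, Tran, Petrov, Achebe, Drummond, Okonkwo, Brennan, Halvorsen, Whitfield.

Ferreira, Tran, Petrov, Achebe, Drummond, Okonkwo, Brennan, Halvorsen, Whitfield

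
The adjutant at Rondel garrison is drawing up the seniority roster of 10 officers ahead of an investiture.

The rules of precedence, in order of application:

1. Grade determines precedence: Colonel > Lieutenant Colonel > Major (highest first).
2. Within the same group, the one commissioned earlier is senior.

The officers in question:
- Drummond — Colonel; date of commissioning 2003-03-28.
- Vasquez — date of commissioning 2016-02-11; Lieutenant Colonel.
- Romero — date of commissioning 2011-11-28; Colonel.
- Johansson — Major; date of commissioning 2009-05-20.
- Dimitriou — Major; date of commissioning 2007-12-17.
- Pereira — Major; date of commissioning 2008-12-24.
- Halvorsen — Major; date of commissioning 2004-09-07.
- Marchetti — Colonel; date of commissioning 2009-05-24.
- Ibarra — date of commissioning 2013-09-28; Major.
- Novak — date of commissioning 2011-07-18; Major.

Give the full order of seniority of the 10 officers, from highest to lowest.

Drummond, Marchetti, Romero, Vasquez, Halvorsen, Dimitriou, Pereira, Johansson, Novak, Ibarra

By grade: Drummond, Marchetti and Romero (Colonel); then Vasquez (Lieutenant Colonel); then Halvorsen, Dimitriou, Pereira, Johansson, Novak and Ibarra (Major).
Among Drummond, Marchetti and Romero, by date of commissioning (earlier first): Drummond (2003-03-28) before Marchetti (2009-05-24) before Romero (2011-11-28).
Among Halvorsen, Dimitriou, Pereira, Johansson, Novak and Ibarra, by date of commissioning (earlier first): Halvorsen (2004-09-07) before Dimitriou (2007-12-17) before Pereira (2008-12-24) before Johansson (2009-05-20) before Novak (2011-07-18) before Ibarra (2013-09-28).
Full order: Drummond, Marchetti, Romero, Vasquez, Halvorsen, Dimitriou, Pereira, Johansson, Novak, Ibarra.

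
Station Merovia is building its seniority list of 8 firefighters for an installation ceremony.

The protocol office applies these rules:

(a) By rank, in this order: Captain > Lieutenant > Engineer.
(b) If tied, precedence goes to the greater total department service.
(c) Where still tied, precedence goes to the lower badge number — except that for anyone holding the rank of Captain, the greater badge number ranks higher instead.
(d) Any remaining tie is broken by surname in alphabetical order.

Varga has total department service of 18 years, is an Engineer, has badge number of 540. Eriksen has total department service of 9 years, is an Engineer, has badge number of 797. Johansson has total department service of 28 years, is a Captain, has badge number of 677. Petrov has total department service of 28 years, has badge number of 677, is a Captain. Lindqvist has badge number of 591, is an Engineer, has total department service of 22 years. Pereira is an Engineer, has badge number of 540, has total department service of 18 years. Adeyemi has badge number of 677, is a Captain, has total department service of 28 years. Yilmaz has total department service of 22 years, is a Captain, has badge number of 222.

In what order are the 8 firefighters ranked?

By rank: Adeyemi, Johansson, Petrov and Yilmaz (Captain); then Lindqvist, Pereira, Varga and Eriksen (Engineer).
Among Adeyemi, Johansson, Petrov and Yilmaz, by total department service (higher first): Adeyemi, Johansson and Petrov (28 years) before Yilmaz (22 years).
Adeyemi, Johansson and Petrov all have badge number 677, so the next rule applies.
Among Adeyemi, Johansson and Petrov, alphabetically by surname: Adeyemi before Johansson before Petrov.
Among Lindqvist, Pereira, Varga and Eriksen, by total department service (higher first): Lindqvist (22 years) before Pereira and Varga (18 years) before Eriksen (9 years).
Pereira and Varga both have badge number 540, so the next rule applies.
Among Pereira and Varga, alphabetically by surname: Pereira before Varga.
Full order: Adeyemi, Johansson, Petrov, Yilmaz, Lindqvist, Pereira, Varga, Eriksen.

Adeyemi, Johansson, Petrov, Yilmaz, Lindqvist, Pereira, Varga, Eriksen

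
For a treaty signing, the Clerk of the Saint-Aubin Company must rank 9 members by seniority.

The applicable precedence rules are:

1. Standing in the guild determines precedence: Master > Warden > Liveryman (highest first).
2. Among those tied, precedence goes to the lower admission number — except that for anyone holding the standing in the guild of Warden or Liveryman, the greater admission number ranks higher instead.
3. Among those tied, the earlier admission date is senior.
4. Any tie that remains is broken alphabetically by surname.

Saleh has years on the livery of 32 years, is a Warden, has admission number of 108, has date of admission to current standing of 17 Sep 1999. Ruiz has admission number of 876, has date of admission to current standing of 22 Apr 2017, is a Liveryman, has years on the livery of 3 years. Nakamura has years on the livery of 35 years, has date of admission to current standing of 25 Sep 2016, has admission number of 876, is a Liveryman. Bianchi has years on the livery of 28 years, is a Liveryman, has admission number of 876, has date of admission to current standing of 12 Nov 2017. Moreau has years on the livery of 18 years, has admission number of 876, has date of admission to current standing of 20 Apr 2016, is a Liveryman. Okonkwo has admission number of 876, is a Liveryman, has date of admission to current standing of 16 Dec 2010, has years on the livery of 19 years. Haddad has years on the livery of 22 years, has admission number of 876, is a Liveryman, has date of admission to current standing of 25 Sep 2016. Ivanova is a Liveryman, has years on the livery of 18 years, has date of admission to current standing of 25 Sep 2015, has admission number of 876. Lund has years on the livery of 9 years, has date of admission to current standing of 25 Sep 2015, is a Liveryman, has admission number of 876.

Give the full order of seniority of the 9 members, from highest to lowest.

By standing in the guild: Saleh (Warden); then Okonkwo, Ivanova, Lund, Moreau, Haddad, Nakamura, Ruiz and Bianchi (Liveryman).
Okonkwo, Ivanova, Lund, Moreau, Haddad, Nakamura, Ruiz and Bianchi all have admission number 876, so the next rule applies.
Among Okonkwo, Ivanova, Lund, Moreau, Haddad, Nakamura, Ruiz and Bianchi, by date of admission to current standing (earlier first): Okonkwo (16 Dec 2010) before Ivanova and Lund (25 Sep 2015) before Moreau (20 Apr 2016) before Haddad and Nakamura (25 Sep 2016) before Ruiz (22 Apr 2017) before Bianchi (12 Nov 2017).
Among Ivanova and Lund, alphabetically by surname: Ivanova before Lund.
Among Haddad and Nakamura, alphabetically by surname: Haddad before Nakamura.
Full order: Saleh, Okonkwo, Ivanova, Lund, Moreau, Haddad, Nakamura, Ruiz, Bianchi.

Saleh, Okonkwo, Ivanova, Lund, Moreau, Haddad, Nakamura, Ruiz, Bianchi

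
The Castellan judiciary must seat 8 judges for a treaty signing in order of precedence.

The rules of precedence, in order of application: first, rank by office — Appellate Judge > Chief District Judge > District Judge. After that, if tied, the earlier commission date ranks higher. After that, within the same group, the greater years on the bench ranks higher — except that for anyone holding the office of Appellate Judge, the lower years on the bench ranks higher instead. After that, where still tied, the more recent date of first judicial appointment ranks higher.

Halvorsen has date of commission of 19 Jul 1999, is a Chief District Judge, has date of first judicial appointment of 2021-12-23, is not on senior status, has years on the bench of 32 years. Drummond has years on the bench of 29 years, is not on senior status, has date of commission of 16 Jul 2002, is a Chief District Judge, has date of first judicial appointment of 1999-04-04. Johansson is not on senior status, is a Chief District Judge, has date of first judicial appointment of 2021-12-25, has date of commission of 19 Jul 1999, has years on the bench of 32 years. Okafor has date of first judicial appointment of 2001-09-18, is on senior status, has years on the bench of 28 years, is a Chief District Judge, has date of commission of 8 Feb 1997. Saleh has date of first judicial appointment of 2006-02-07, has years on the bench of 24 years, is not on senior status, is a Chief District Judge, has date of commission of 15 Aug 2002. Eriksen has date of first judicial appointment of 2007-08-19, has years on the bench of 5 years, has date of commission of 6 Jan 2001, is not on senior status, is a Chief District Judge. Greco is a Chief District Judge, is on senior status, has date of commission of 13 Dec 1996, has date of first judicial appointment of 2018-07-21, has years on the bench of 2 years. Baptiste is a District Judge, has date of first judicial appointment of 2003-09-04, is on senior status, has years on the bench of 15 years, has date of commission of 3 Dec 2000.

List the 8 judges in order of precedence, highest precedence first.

Greco, Okafor, Johansson, Halvorsen, Eriksen, Drummond, Saleh, Baptiste

By office: Greco, Okafor, Johansson, Halvorsen, Eriksen, Drummond and Saleh (Chief District Judge); then Baptiste (District Judge).
Among Greco, Okafor, Johansson, Halvorsen, Eriksen, Drummond and Saleh, by date of commission (earlier first): Greco (13 Dec 1996) before Okafor (8 Feb 1997) before Johansson and Halvorsen (19 Jul 1999) before Eriksen (6 Jan 2001) before Drummond (16 Jul 2002) before Saleh (15 Aug 2002).
Johansson and Halvorsen both have years on the bench 32 years, so the next rule applies.
Among Johansson and Halvorsen, by date of first judicial appointment (later first): Johansson (2021-12-25) before Halvorsen (2021-12-23).
Full order: Greco, Okafor, Johansson, Halvorsen, Eriksen, Drummond, Saleh, Baptiste.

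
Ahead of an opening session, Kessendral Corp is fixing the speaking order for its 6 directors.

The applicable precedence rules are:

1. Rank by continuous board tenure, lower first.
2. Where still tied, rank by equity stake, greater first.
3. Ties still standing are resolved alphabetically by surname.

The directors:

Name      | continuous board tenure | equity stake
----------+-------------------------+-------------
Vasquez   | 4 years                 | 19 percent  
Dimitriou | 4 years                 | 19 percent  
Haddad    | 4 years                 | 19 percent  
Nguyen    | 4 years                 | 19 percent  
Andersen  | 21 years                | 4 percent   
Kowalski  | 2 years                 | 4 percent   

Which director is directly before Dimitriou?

By continuous board tenure (lower first): Kowalski (2 years); then Dimitriou, Haddad, Nguyen and Vasquez (each 4 years); then Andersen (21 years).
Dimitriou, Haddad, Nguyen and Vasquez all have equity stake 19 percent, so the next rule applies.
Among Dimitriou, Haddad, Nguyen and Vasquez, alphabetically by surname: Dimitriou before Haddad before Nguyen before Vasquez.
Order: Kowalski, Dimitriou, Haddad, Nguyen, Vasquez, Andersen.

Kowalski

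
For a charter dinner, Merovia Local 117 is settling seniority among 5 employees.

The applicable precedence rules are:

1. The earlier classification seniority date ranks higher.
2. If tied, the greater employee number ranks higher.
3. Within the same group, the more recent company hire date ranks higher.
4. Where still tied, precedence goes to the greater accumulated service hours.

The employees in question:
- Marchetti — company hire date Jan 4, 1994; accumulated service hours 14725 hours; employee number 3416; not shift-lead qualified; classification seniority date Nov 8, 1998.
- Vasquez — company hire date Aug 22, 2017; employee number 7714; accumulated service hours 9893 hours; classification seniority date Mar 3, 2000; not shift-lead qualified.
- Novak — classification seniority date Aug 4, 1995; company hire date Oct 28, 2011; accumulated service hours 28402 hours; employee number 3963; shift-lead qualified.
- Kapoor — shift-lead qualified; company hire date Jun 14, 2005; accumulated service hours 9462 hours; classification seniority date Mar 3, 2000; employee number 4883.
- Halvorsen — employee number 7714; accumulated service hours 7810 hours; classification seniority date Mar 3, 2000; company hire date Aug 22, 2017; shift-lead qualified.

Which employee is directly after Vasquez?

Halvorsen

By classification seniority date (earlier first): Novak (Aug 4, 1995); then Marchetti (Nov 8, 1998); then Vasquez, Halvorsen and Kapoor (each Mar 3, 2000).
Among Vasquez, Halvorsen and Kapoor, by employee number (higher first): Vasquez and Halvorsen (7714) before Kapoor (4883).
Vasquez and Halvorsen both have company hire date Aug 22, 2017, so the next rule applies.
Among Vasquez and Halvorsen, by accumulated service hours (higher first): Vasquez (9893 hours) before Halvorsen (7810 hours).
Order: Novak, Marchetti, Vasquez, Halvorsen, Kapoor.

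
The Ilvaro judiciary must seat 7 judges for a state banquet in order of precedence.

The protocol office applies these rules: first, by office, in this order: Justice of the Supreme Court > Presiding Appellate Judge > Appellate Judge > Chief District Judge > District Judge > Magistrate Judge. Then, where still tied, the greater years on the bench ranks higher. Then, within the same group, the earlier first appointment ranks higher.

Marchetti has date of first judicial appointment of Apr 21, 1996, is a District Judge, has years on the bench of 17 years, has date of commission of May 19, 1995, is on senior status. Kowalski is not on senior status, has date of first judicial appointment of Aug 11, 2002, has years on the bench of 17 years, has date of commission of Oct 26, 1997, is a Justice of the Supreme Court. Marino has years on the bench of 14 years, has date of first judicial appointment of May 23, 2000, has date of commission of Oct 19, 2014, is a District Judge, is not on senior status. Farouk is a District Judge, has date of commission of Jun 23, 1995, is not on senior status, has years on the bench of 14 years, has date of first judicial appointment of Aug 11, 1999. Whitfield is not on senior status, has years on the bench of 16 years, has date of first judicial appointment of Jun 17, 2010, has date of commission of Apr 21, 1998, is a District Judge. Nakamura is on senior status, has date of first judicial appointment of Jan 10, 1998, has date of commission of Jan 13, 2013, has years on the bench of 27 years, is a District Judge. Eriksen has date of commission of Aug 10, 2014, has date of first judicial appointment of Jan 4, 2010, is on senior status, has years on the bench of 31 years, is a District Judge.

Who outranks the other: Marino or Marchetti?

By office: Kowalski (Justice of the Supreme Court); then Eriksen, Nakamura, Marchetti, Whitfield, Farouk and Marino (District Judge).
Among Eriksen, Nakamura, Marchetti, Whitfield, Farouk and Marino, by years on the bench (higher first): Eriksen (31 years) before Nakamura (27 years) before Marchetti (17 years) before Whitfield (16 years) before Farouk and Marino (14 years).
Among Farouk and Marino, by date of first judicial appointment (earlier first): Farouk (Aug 11, 1999) before Marino (May 23, 2000).
So Marchetti takes precedence.

Marchetti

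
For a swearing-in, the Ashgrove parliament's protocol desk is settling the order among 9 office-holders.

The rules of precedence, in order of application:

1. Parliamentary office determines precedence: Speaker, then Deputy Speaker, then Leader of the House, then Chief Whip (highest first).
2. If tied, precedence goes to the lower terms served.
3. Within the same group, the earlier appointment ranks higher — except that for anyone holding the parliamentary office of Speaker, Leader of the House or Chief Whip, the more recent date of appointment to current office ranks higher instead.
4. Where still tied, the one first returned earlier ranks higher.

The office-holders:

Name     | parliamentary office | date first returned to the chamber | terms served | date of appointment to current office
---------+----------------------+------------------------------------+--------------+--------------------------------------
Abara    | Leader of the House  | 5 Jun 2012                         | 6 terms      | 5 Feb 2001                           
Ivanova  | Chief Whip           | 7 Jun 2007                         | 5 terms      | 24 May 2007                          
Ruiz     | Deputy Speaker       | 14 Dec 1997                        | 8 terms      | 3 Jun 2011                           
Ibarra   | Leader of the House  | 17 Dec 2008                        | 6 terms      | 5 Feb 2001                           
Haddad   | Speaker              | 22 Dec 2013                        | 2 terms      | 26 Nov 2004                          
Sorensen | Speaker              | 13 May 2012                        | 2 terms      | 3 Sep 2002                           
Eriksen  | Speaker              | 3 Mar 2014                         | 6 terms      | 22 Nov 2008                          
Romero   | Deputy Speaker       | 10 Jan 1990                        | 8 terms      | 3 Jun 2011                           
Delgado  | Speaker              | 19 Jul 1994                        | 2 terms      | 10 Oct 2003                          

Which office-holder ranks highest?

By parliamentary office: Haddad, Delgado, Sorensen and Eriksen (Speaker); then Romero and Ruiz (Deputy Speaker); then Ibarra and Abara (Leader of the House); then Ivanova (Chief Whip).
Among Haddad, Delgado, Sorensen and Eriksen, by terms served (lower first): Haddad, Delgado and Sorensen (2 terms) before Eriksen (6 terms).
Among Haddad, Delgado and Sorensen, by date of appointment to current office (later first) (reversed rule for this group): Haddad (26 Nov 2004) before Delgado (10 Oct 2003) before Sorensen (3 Sep 2002).
Romero and Ruiz both have terms served 8 terms, so the next rule applies.
Romero and Ruiz both have date of appointment to current office 3 Jun 2011, so the next rule applies.
Among Romero and Ruiz, by date first returned to the chamber (earlier first): Romero (10 Jan 1990) before Ruiz (14 Dec 1997).
Ibarra and Abara both have terms served 6 terms, so the next rule applies.
Ibarra and Abara both have date of appointment to current office 5 Feb 2001, so the next rule applies.
Among Ibarra and Abara, by date first returned to the chamber (earlier first): Ibarra (17 Dec 2008) before Abara (5 Jun 2012).
Order: Haddad, Delgado, Sorensen, Eriksen, Romero, Ruiz, Ibarra, Abara, Ivanova.

Haddad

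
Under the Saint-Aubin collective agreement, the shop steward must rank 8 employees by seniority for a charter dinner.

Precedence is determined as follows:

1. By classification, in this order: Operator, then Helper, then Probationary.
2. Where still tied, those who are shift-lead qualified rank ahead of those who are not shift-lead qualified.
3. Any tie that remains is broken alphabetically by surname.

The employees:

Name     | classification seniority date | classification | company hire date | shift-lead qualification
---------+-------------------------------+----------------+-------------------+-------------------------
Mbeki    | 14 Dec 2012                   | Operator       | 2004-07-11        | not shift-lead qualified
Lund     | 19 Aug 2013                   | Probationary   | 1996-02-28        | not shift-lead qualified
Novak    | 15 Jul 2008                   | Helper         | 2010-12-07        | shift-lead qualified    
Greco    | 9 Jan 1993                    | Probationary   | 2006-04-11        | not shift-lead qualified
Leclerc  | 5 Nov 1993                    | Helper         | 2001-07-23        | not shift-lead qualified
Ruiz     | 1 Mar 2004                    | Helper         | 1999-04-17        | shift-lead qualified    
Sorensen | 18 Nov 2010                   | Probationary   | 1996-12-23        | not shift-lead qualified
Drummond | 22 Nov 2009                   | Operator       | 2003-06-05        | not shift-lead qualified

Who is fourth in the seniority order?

By classification: Drummond and Mbeki (Operator); then Novak, Ruiz and Leclerc (Helper); then Greco, Lund and Sorensen (Probationary).
Drummond and Mbeki are each not shift-lead qualified, so the next rule applies.
Among Drummond and Mbeki, alphabetically by surname: Drummond before Mbeki.
Among Novak, Ruiz and Leclerc, shift-lead qualified before not shift-lead qualified: Novak and Ruiz (shift-lead qualified) before Leclerc (not shift-lead qualified).
Among Novak and Ruiz, alphabetically by surname: Novak before Ruiz.
Greco, Lund and Sorensen are each not shift-lead qualified, so the next rule applies.
Among Greco, Lund and Sorensen, alphabetically by surname: Greco before Lund before Sorensen.
Order: Drummond, Mbeki, Novak, Ruiz, Leclerc, Greco, Lund, Sorensen.

Ruiz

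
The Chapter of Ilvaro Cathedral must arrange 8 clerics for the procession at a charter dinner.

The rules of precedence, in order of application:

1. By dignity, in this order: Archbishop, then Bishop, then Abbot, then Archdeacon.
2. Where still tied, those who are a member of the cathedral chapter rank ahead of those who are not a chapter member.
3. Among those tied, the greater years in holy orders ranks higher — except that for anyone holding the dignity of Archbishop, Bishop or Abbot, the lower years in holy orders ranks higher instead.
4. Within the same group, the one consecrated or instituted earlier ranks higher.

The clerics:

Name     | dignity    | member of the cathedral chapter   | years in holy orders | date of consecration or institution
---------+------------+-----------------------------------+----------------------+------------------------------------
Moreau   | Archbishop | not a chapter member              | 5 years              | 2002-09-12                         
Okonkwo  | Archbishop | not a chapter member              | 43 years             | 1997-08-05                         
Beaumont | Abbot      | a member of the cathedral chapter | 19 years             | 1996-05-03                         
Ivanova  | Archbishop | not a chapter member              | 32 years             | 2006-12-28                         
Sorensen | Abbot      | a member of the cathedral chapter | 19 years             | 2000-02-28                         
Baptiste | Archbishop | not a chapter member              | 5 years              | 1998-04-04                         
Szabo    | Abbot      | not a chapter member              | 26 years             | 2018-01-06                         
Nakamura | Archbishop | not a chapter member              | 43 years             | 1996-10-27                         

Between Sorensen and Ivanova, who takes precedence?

By dignity: Baptiste, Moreau, Ivanova, Nakamura and Okonkwo (Archbishop); then Beaumont, Sorensen and Szabo (Abbot).
Baptiste, Moreau, Ivanova, Nakamura and Okonkwo are each not a chapter member, so the next rule applies.
Among Baptiste, Moreau, Ivanova, Nakamura and Okonkwo, by years in holy orders (lower first) (reversed rule for this group): Baptiste and Moreau (5 years) before Ivanova (32 years) before Nakamura and Okonkwo (43 years).
Among Baptiste and Moreau, by date of consecration or institution (earlier first): Baptiste (1998-04-04) before Moreau (2002-09-12).
Among Nakamura and Okonkwo, by date of consecration or institution (earlier first): Nakamura (1996-10-27) before Okonkwo (1997-08-05).
Among Beaumont, Sorensen and Szabo, a member of the cathedral chapter before not a chapter member: Beaumont and Sorensen (a member of the cathedral chapter) before Szabo (not a chapter member).
Beaumont and Sorensen both have years in holy orders 19 years, so the next rule applies.
Among Beaumont and Sorensen, by date of consecration or institution (earlier first): Beaumont (1996-05-03) before Sorensen (2000-02-28).
So Ivanova takes precedence.

Ivanova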